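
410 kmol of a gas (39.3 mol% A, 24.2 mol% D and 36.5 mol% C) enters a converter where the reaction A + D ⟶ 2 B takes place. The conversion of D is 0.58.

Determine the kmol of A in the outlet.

D reacted = 0.58 × 99.22 = 57.55 kmol; ν_D = −1, so ξ = 57.55/1 = 57.55 kmol.
Outlet amounts (n = n₀ + ν ξ):
  A: 161.1 − 1(57.55) = 103.6
  D: 99.22 − 1(57.55) = 41.67
  B: 0 + 2(57.55) = 115.1
  C: 149.7 (inert)

104 kmol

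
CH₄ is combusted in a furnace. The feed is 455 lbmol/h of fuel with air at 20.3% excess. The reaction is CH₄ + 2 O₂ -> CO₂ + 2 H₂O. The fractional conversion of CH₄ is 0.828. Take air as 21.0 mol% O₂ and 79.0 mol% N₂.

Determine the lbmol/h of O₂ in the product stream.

341 lbmol/h

Stoichiometric O₂ = 2 × 455 = 910 lbmol/h; O₂ fed = 910 × 1.203 = 1095 lbmol/h.
N₂ fed = 1095 × 79/21 = 4118 lbmol/h.
Fuel reacted = 0.828 × 455 → ξ = 376.7 lbmol/h.
Outlet (n = n₀ + ν ξ):
  CH₄: 455 − 1(376.7) = 78.26
  O₂: 1095 − 2(376.7) = 341.2
  N₂: 4118 (inert)
  CO₂: 0 + 1(376.7) = 376.7
  H₂O: 0 + 2(376.7) = 753.5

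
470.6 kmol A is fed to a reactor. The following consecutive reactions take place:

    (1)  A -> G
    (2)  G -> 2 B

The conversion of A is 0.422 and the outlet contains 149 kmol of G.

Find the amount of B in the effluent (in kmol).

Conversion of A: A consumed = 1ξ₁ = 0.422 × 470.6 → ξ₁ = 198.6 kmol.
G balance: n_G = 0 + 1ξ₁ − 1ξ₂ = 149 → ξ₂ = (1·198.6 − 149)/1 = 49.59 kmol.
Outlet amounts (n = n₀ + Σ ν·ξ):
  A: 470.6 − 1(198.6) = 272
  G: 0 + 1(198.6) − 1(49.59) = 149
  B: 0 + 2(49.59) = 99.19

99.2 kmol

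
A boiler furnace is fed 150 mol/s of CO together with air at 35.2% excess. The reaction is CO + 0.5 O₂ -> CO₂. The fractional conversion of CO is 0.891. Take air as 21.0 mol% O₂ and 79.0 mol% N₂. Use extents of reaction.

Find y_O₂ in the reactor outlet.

0.0611

Stoichiometric O₂ = 0.5 × 150 = 75 mol/s; O₂ fed = 75 × 1.352 = 101.4 mol/s.
N₂ fed = 101.4 × 79/21 = 381.5 mol/s.
Fuel reacted = 0.891 × 150 → ξ = 133.7 mol/s.
Outlet (n = n₀ + ν ξ):
  CO: 150 − 1(133.7) = 16.35
  O₂: 101.4 − 0.5(133.7) = 34.58
  N₂: 381.5 (inert)
  CO₂: 0 + 1(133.7) = 133.7
Total out = 566 mol/s; y_O₂ = 34.58 / 566 = 0.06108.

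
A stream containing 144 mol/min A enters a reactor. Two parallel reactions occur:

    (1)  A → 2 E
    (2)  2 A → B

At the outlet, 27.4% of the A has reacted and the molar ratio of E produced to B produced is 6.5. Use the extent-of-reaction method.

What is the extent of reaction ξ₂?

Conversion of A: A consumed = 0.274 × 144 = 39.46 mol/min = 1ξ₁ + 2ξ₂.
Selectivity: 2ξ₁ / (1ξ₂) = 6.5 → ξ₁ = 3.25 ξ₂.
Substitute: (1·3.25 + 2) ξ₂ = 39.46 → ξ₂ = 7.515 mol/min, ξ₁ = 24.43 mol/min.
Outlet amounts (n = n₀ + Σ ν·ξ):
  A: 144 − 1(24.43) − 2(7.515) = 104.5
  E: 0 + 2(24.43) = 48.85
  B: 0 + 1(7.515) = 7.515

ξ₂ = 7.52 mol/min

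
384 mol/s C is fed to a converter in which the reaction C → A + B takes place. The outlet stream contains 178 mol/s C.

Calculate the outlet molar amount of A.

For C: n = n₀ − 1ξ → 178 = 384 − 1ξ, giving ξ = 206 mol/s.
Outlet amounts (n = n₀ + ν ξ):
  C: 384 − 1(206) = 178
  A: 0 + 1(206) = 206
  B: 0 + 1(206) = 206

206 mol/s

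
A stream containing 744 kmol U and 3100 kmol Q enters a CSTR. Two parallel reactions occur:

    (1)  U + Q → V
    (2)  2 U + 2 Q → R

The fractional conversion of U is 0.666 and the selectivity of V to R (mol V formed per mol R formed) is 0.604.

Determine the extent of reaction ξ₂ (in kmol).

ξ₂ = 190 kmol

Conversion of U: U consumed = 0.666 × 744 = 495.5 kmol = 1ξ₁ + 2ξ₂.
Selectivity: 1ξ₁ / (1ξ₂) = 0.604 → ξ₁ = 0.604 ξ₂.
Substitute: (1·0.604 + 2) ξ₂ = 495.5 → ξ₂ = 190.3 kmol, ξ₁ = 114.9 kmol.
Outlet amounts (n = n₀ + Σ ν·ξ):
  U: 744 − 1(114.9) − 2(190.3) = 248.5
  Q: 3100 − 1(114.9) − 2(190.3) = 2604
  V: 0 + 1(114.9) = 114.9
  R: 0 + 1(190.3) = 190.3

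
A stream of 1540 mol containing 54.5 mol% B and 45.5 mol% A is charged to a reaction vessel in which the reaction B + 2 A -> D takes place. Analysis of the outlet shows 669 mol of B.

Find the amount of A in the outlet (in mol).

360 mol

For B: n = n₀ − 1ξ → 669 = 839.3 − 1ξ, giving ξ = 170.3 mol.
Outlet amounts (n = n₀ + ν ξ):
  B: 839.3 − 1(170.3) = 669
  A: 700.7 − 2(170.3) = 360.1
  D: 0 + 1(170.3) = 170.3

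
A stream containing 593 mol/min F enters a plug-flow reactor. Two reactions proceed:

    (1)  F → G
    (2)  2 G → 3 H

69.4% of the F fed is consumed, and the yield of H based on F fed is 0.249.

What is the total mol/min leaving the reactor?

642 mol/min

Conversion of F: F consumed = 1ξ₁ = 0.694 × 593 → ξ₁ = 411.5 mol/min.
Yield of H: 3ξ₂ / 593 = 0.249 → ξ₂ = 49.22 mol/min.
Outlet amounts (n = n₀ + Σ ν·ξ):
  F: 593 − 1(411.5) = 181.5
  G: 0 + 1(411.5) − 2(49.22) = 313.1
  H: 0 + 3(49.22) = 147.7
Total out = 181.5 + 313.1 + 147.7 = 642.2 mol/min.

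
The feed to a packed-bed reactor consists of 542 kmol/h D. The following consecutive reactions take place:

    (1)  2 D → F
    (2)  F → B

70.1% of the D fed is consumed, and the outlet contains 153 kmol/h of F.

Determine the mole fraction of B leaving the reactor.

0.105

Conversion of D: D consumed = 2ξ₁ = 0.701 × 542 → ξ₁ = 190 kmol/h.
F balance: n_F = 0 + 1ξ₁ − 1ξ₂ = 153 → ξ₂ = (1·190 − 153)/1 = 36.97 kmol/h.
Outlet amounts (n = n₀ + Σ ν·ξ):
  D: 542 − 2(190) = 162.1
  F: 0 + 1(190) − 1(36.97) = 153
  B: 0 + 1(36.97) = 36.97
Total out = 352 kmol/h; y_B = 36.97 / 352 = 0.105.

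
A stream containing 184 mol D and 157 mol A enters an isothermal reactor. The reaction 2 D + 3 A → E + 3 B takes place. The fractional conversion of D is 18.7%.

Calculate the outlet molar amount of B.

D reacted = 0.187 × 184 = 34.41 mol; ν_D = −2, so ξ = 34.41/2 = 17.2 mol.
Outlet amounts (n = n₀ + ν ξ):
  D: 184 − 2(17.2) = 149.6
  A: 157 − 3(17.2) = 105.4
  E: 0 + 1(17.2) = 17.2
  B: 0 + 3(17.2) = 51.61

51.6 mol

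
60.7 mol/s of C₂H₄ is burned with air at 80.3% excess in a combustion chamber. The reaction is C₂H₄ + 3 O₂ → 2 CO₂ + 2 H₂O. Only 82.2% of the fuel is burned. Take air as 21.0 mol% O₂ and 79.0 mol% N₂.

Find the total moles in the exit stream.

Stoichiometric O₂ = 3 × 60.7 = 182.1 mol/s; O₂ fed = 182.1 × 1.803 = 328.3 mol/s.
N₂ fed = 328.3 × 79/21 = 1235 mol/s.
Fuel reacted = 0.822 × 60.7 → ξ = 49.9 mol/s.
Outlet (n = n₀ + ν ξ):
  C₂H₄: 60.7 − 1(49.9) = 10.8
  O₂: 328.3 − 3(49.9) = 178.6
  N₂: 1235 (inert)
  CO₂: 0 + 2(49.9) = 99.79
  H₂O: 0 + 2(49.9) = 99.79
Total out = 10.8 + 178.6 + 1235 + 99.79 + 99.79 = 1624 mol/s.

1620 mol/s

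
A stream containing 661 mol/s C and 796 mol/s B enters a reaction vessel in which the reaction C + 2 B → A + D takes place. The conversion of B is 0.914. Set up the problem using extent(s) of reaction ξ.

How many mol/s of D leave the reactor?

364 mol/s

B reacted = 0.914 × 796 = 727.5 mol/s; ν_B = −2, so ξ = 727.5/2 = 363.8 mol/s.
Outlet amounts (n = n₀ + ν ξ):
  C: 661 − 1(363.8) = 297.2
  B: 796 − 2(363.8) = 68.46
  A: 0 + 1(363.8) = 363.8
  D: 0 + 1(363.8) = 363.8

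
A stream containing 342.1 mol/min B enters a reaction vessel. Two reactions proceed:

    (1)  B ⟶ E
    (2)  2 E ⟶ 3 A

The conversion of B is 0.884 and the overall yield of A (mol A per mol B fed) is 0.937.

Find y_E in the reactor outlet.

0.198

Conversion of B: B consumed = 1ξ₁ = 0.884 × 342.1 → ξ₁ = 302.4 mol/min.
Yield of A: 3ξ₂ / 342.1 = 0.937 → ξ₂ = 106.8 mol/min.
Outlet amounts (n = n₀ + Σ ν·ξ):
  B: 342.1 − 1(302.4) = 39.68
  E: 0 + 1(302.4) − 2(106.8) = 88.72
  A: 0 + 3(106.8) = 320.5
Total out = 448.9 mol/min; y_E = 88.72 / 448.9 = 0.1976.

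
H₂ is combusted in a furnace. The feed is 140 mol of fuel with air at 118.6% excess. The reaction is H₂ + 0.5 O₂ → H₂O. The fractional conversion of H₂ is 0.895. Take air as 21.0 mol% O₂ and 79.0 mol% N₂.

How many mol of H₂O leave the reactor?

Stoichiometric O₂ = 0.5 × 140 = 70 mol; O₂ fed = 70 × 2.186 = 153 mol.
N₂ fed = 153 × 79/21 = 575.6 mol.
Fuel reacted = 0.895 × 140 → ξ = 125.3 mol.
Outlet (n = n₀ + ν ξ):
  H₂: 140 − 1(125.3) = 14.7
  O₂: 153 − 0.5(125.3) = 90.37
  N₂: 575.6 (inert)
  H₂O: 0 + 1(125.3) = 125.3

125 mol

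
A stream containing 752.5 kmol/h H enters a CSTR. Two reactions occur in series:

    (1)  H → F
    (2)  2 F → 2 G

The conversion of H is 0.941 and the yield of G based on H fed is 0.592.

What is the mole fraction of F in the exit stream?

Conversion of H: H consumed = 1ξ₁ = 0.941 × 752.5 → ξ₁ = 708.1 kmol/h.
Yield of G: 2ξ₂ / 752.5 = 0.592 → ξ₂ = 222.7 kmol/h.
Outlet amounts (n = n₀ + Σ ν·ξ):
  H: 752.5 − 1(708.1) = 44.4
  F: 0 + 1(708.1) − 2(222.7) = 262.6
  G: 0 + 2(222.7) = 445.5
Total out = 752.5 kmol/h; y_F = 262.6 / 752.5 = 0.349.

0.349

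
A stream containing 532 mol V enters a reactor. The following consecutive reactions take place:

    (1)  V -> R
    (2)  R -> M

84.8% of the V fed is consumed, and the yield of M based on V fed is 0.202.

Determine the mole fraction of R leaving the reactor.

Conversion of V: V consumed = 1ξ₁ = 0.848 × 532 → ξ₁ = 451.1 mol.
Yield of M: 1ξ₂ / 532 = 0.202 → ξ₂ = 107.5 mol.
Outlet amounts (n = n₀ + Σ ν·ξ):
  V: 532 − 1(451.1) = 80.86
  R: 0 + 1(451.1) − 1(107.5) = 343.7
  M: 0 + 1(107.5) = 107.5
Total out = 532 mol; y_R = 343.7 / 532 = 0.646.

0.646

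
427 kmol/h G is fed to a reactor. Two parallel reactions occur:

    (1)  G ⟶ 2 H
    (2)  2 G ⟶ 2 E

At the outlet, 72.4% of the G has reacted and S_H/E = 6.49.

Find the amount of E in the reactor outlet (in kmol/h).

Conversion of G: G consumed = 0.724 × 427 = 309.1 kmol/h = 1ξ₁ + 2ξ₂.
Selectivity: 2ξ₁ / (2ξ₂) = 6.49 → ξ₁ = 6.49 ξ₂.
Substitute: (1·6.49 + 2) ξ₂ = 309.1 → ξ₂ = 36.41 kmol/h, ξ₁ = 236.3 kmol/h.
Outlet amounts (n = n₀ + Σ ν·ξ):
  G: 427 − 1(236.3) − 2(36.41) = 117.9
  H: 0 + 2(236.3) = 472.6
  E: 0 + 2(36.41) = 72.83

72.8 kmol/h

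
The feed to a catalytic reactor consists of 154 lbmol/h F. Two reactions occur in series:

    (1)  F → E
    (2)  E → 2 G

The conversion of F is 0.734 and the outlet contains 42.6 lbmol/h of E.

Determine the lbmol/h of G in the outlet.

Conversion of F: F consumed = 1ξ₁ = 0.734 × 154 → ξ₁ = 113 lbmol/h.
E balance: n_E = 0 + 1ξ₁ − 1ξ₂ = 42.6 → ξ₂ = (1·113 − 42.6)/1 = 70.44 lbmol/h.
Outlet amounts (n = n₀ + Σ ν·ξ):
  F: 154 − 1(113) = 40.96
  E: 0 + 1(113) − 1(70.44) = 42.6
  G: 0 + 2(70.44) = 140.9

141 lbmol/h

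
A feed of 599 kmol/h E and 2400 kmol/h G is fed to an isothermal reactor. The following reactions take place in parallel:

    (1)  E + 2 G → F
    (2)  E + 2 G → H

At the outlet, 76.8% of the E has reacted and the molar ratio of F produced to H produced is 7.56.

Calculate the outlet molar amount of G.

Conversion of E: E consumed = 0.768 × 599 = 460 kmol/h = 1ξ₁ + 1ξ₂.
Selectivity: 1ξ₁ / (1ξ₂) = 7.56 → ξ₁ = 7.56 ξ₂.
Substitute: (1·7.56 + 1) ξ₂ = 460 → ξ₂ = 53.74 kmol/h, ξ₁ = 406.3 kmol/h.
Outlet amounts (n = n₀ + Σ ν·ξ):
  E: 599 − 1(406.3) − 1(53.74) = 139
  G: 2400 − 2(406.3) − 2(53.74) = 1480
  F: 0 + 1(406.3) = 406.3
  H: 0 + 1(53.74) = 53.74

1480 kmol/h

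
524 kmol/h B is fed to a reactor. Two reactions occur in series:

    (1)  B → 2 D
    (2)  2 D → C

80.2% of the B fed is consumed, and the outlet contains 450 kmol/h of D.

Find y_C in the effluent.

Conversion of B: B consumed = 1ξ₁ = 0.802 × 524 → ξ₁ = 420.2 kmol/h.
D balance: n_D = 0 + 2ξ₁ − 2ξ₂ = 450 → ξ₂ = (2·420.2 − 450)/2 = 195.2 kmol/h.
Outlet amounts (n = n₀ + Σ ν·ξ):
  B: 524 − 1(420.2) = 103.8
  D: 0 + 2(420.2) − 2(195.2) = 450
  C: 0 + 1(195.2) = 195.2
Total out = 749 kmol/h; y_C = 195.2 / 749 = 0.2607.

0.261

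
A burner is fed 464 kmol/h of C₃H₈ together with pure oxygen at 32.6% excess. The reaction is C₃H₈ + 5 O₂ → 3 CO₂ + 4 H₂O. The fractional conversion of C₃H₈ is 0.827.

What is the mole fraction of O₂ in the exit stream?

0.295

Stoichiometric O₂ = 5 × 464 = 2320 kmol/h; O₂ fed = 2320 × 1.326 = 3076 kmol/h.
Fuel reacted = 0.827 × 464 → ξ = 383.7 kmol/h.
Outlet (n = n₀ + ν ξ):
  C₃H₈: 464 − 1(383.7) = 80.27
  O₂: 3076 − 5(383.7) = 1158
  CO₂: 0 + 3(383.7) = 1151
  H₂O: 0 + 4(383.7) = 1535
Total out = 3924 kmol/h; y_O₂ = 1158 / 3924 = 0.295.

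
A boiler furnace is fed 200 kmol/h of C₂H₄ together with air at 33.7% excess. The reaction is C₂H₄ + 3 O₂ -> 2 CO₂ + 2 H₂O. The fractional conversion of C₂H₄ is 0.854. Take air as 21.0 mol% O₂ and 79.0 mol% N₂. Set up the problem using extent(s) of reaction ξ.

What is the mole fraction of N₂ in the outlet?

Stoichiometric O₂ = 3 × 200 = 600 kmol/h; O₂ fed = 600 × 1.337 = 802.2 kmol/h.
N₂ fed = 802.2 × 79/21 = 3018 kmol/h.
Fuel reacted = 0.854 × 200 → ξ = 170.8 kmol/h.
Outlet (n = n₀ + ν ξ):
  C₂H₄: 200 − 1(170.8) = 29.2
  O₂: 802.2 − 3(170.8) = 289.8
  N₂: 3018 (inert)
  CO₂: 0 + 2(170.8) = 341.6
  H₂O: 0 + 2(170.8) = 341.6
Total out = 4020 kmol/h; y_N₂ = 3018 / 4020 = 0.7507.

0.751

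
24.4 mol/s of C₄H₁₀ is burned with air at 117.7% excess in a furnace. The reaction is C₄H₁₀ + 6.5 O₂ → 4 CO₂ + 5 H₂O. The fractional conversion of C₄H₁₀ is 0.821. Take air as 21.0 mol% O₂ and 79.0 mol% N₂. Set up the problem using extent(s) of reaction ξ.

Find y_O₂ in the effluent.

0.127

Stoichiometric O₂ = 6.5 × 24.4 = 158.6 mol/s; O₂ fed = 158.6 × 2.177 = 345.3 mol/s.
N₂ fed = 345.3 × 79/21 = 1299 mol/s.
Fuel reacted = 0.821 × 24.4 → ξ = 20.03 mol/s.
Outlet (n = n₀ + ν ξ):
  C₄H₁₀: 24.4 − 1(20.03) = 4.368
  O₂: 345.3 − 6.5(20.03) = 215.1
  N₂: 1299 (inert)
  CO₂: 0 + 4(20.03) = 80.13
  H₂O: 0 + 5(20.03) = 100.2
Total out = 1699 mol/s; y_O₂ = 215.1 / 1699 = 0.1266.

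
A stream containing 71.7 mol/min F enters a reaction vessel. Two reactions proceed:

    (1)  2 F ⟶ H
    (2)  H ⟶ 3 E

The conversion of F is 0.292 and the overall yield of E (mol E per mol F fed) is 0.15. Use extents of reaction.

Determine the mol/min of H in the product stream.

6.88 mol/min

Conversion of F: F consumed = 2ξ₁ = 0.292 × 71.7 → ξ₁ = 10.47 mol/min.
Yield of E: 3ξ₂ / 71.7 = 0.15 → ξ₂ = 3.585 mol/min.
Outlet amounts (n = n₀ + Σ ν·ξ):
  F: 71.7 − 2(10.47) = 50.76
  H: 0 + 1(10.47) − 1(3.585) = 6.883
  E: 0 + 3(3.585) = 10.76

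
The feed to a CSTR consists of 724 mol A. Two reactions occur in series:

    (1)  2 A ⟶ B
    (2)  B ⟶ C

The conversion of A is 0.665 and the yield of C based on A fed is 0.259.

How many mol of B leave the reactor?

53.2 mol

Conversion of A: A consumed = 2ξ₁ = 0.665 × 724 → ξ₁ = 240.7 mol.
Yield of C: 1ξ₂ / 724 = 0.259 → ξ₂ = 187.5 mol.
Outlet amounts (n = n₀ + Σ ν·ξ):
  A: 724 − 2(240.7) = 242.5
  B: 0 + 1(240.7) − 1(187.5) = 53.21
  C: 0 + 1(187.5) = 187.5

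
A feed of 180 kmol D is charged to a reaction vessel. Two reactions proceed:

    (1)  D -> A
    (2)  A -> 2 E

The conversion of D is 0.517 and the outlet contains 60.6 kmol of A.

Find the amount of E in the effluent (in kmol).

64.9 kmol

Conversion of D: D consumed = 1ξ₁ = 0.517 × 180 → ξ₁ = 93.06 kmol.
A balance: n_A = 0 + 1ξ₁ − 1ξ₂ = 60.6 → ξ₂ = (1·93.06 − 60.6)/1 = 32.46 kmol.
Outlet amounts (n = n₀ + Σ ν·ξ):
  D: 180 − 1(93.06) = 86.94
  A: 0 + 1(93.06) − 1(32.46) = 60.6
  E: 0 + 2(32.46) = 64.92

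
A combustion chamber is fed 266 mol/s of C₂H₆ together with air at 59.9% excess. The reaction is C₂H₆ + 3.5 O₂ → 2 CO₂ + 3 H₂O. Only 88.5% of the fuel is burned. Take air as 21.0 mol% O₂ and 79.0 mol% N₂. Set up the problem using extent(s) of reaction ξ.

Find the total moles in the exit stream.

7470 mol/s

Stoichiometric O₂ = 3.5 × 266 = 931 mol/s; O₂ fed = 931 × 1.599 = 1489 mol/s.
N₂ fed = 1489 × 79/21 = 5600 mol/s.
Fuel reacted = 0.885 × 266 → ξ = 235.4 mol/s.
Outlet (n = n₀ + ν ξ):
  C₂H₆: 266 − 1(235.4) = 30.59
  O₂: 1489 − 3.5(235.4) = 664.7
  N₂: 5600 (inert)
  CO₂: 0 + 2(235.4) = 470.8
  H₂O: 0 + 3(235.4) = 706.2
Total out = 30.59 + 664.7 + 5600 + 470.8 + 706.2 = 7473 mol/s.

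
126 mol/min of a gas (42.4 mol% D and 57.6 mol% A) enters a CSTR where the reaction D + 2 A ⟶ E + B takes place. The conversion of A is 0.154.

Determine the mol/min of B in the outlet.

A reacted = 0.154 × 72.58 = 11.18 mol/min; ν_A = −2, so ξ = 11.18/2 = 5.588 mol/min.
Outlet amounts (n = n₀ + ν ξ):
  D: 53.42 − 1(5.588) = 47.84
  A: 72.58 − 2(5.588) = 61.4
  E: 0 + 1(5.588) = 5.588
  B: 0 + 1(5.588) = 5.588

5.59 mol/min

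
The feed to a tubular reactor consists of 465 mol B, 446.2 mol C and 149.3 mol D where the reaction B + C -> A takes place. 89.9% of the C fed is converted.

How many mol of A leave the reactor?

C reacted = 0.899 × 446.2 = 401.1 mol; ν_C = −1, so ξ = 401.1/1 = 401.1 mol.
Outlet amounts (n = n₀ + ν ξ):
  B: 465 − 1(401.1) = 63.87
  C: 446.2 − 1(401.1) = 45.07
  A: 0 + 1(401.1) = 401.1
  D: 149.3 (inert)

401 mol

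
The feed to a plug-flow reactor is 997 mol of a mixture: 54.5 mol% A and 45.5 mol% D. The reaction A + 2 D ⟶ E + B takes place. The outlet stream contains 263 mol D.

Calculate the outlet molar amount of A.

448 mol

For D: n = n₀ − 2ξ → 263 = 453.6 − 2ξ, giving ξ = 95.32 mol.
Outlet amounts (n = n₀ + ν ξ):
  A: 543.4 − 1(95.32) = 448
  D: 453.6 − 2(95.32) = 263
  E: 0 + 1(95.32) = 95.32
  B: 0 + 1(95.32) = 95.32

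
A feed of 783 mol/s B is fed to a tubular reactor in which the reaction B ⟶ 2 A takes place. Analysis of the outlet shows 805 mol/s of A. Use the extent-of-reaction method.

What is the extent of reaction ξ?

For A: n = n₀ + 2ξ → 805 = 0 + 2ξ, giving ξ = 402.5 mol/s.
Outlet amounts (n = n₀ + ν ξ):
  B: 783 − 1(402.5) = 380.5
  A: 0 + 2(402.5) = 805

ξ = 402 mol/s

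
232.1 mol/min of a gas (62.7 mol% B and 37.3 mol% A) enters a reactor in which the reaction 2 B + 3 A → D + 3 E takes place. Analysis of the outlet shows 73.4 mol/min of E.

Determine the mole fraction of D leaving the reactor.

0.118

For E: n = n₀ + 3ξ → 73.4 = 0 + 3ξ, giving ξ = 24.47 mol/min.
Outlet amounts (n = n₀ + ν ξ):
  B: 145.5 − 2(24.47) = 96.59
  A: 86.57 − 3(24.47) = 13.17
  D: 0 + 1(24.47) = 24.47
  E: 0 + 3(24.47) = 73.4
Total out = 207.6 mol/min; y_D = 24.47 / 207.6 = 0.1178.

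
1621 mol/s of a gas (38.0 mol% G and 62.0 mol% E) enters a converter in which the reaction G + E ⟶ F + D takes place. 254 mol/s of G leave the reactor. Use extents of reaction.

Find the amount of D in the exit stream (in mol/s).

362 mol/s

For G: n = n₀ − 1ξ → 254 = 616 − 1ξ, giving ξ = 362 mol/s.
Outlet amounts (n = n₀ + ν ξ):
  G: 616 − 1(362) = 254
  E: 1005 − 1(362) = 643
  F: 0 + 1(362) = 362
  D: 0 + 1(362) = 362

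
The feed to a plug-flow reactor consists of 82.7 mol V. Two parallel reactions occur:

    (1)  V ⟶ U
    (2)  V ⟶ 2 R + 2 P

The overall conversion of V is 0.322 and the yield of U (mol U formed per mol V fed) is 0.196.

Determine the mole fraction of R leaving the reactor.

0.183

Yield of U: 1ξ₁ / 82.7 = 0.196 → ξ₁ = 16.21 mol.
Conversion of V: 1ξ₁ + 1ξ₂ = 0.322 × 82.7 = 26.63 → ξ₂ = 10.42 mol.
Outlet amounts (n = n₀ + Σ ν·ξ):
  V: 82.7 − 1(16.21) − 1(10.42) = 56.07
  U: 0 + 1(16.21) = 16.21
  R: 0 + 2(10.42) = 20.84
  P: 0 + 2(10.42) = 20.84
Total out = 114 mol; y_R = 20.84 / 114 = 0.1829.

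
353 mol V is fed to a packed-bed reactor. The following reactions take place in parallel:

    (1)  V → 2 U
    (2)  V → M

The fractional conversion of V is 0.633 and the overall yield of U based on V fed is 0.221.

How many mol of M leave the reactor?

184 mol

Yield of U: 2ξ₁ / 353 = 0.221 → ξ₁ = 39.01 mol.
Conversion of V: 1ξ₁ + 1ξ₂ = 0.633 × 353 = 223.4 → ξ₂ = 184.4 mol.
Outlet amounts (n = n₀ + Σ ν·ξ):
  V: 353 − 1(39.01) − 1(184.4) = 129.6
  U: 0 + 2(39.01) = 78.01
  M: 0 + 1(184.4) = 184.4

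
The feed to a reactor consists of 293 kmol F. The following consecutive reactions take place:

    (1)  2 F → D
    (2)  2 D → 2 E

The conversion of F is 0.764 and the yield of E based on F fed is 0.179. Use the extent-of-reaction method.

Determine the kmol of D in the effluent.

Conversion of F: F consumed = 2ξ₁ = 0.764 × 293 → ξ₁ = 111.9 kmol.
Yield of E: 2ξ₂ / 293 = 0.179 → ξ₂ = 26.22 kmol.
Outlet amounts (n = n₀ + Σ ν·ξ):
  F: 293 − 2(111.9) = 69.15
  D: 0 + 1(111.9) − 2(26.22) = 59.48
  E: 0 + 2(26.22) = 52.45

59.5 kmol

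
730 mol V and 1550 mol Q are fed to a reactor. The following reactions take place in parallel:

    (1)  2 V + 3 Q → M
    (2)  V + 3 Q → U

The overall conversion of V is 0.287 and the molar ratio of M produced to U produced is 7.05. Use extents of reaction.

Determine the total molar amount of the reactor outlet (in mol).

Conversion of V: V consumed = 0.287 × 730 = 209.5 mol = 2ξ₁ + 1ξ₂.
Selectivity: 1ξ₁ / (1ξ₂) = 7.05 → ξ₁ = 7.05 ξ₂.
Substitute: (2·7.05 + 1) ξ₂ = 209.5 → ξ₂ = 13.87 mol, ξ₁ = 97.82 mol.
Outlet amounts (n = n₀ + Σ ν·ξ):
  V: 730 − 2(97.82) − 1(13.87) = 520.5
  Q: 1550 − 3(97.82) − 3(13.87) = 1215
  M: 0 + 1(97.82) = 97.82
  U: 0 + 1(13.87) = 13.87
Total out = 520.5 + 1215 + 97.82 + 13.87 = 1847 mol.

1850 mol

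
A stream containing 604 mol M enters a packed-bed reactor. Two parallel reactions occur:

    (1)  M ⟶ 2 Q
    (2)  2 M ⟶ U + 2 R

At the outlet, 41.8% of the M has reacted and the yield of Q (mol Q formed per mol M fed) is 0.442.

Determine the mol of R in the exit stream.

119 mol

Yield of Q: 2ξ₁ / 604 = 0.442 → ξ₁ = 133.5 mol.
Conversion of M: 1ξ₁ + 2ξ₂ = 0.418 × 604 = 252.5 → ξ₂ = 59.49 mol.
Outlet amounts (n = n₀ + Σ ν·ξ):
  M: 604 − 1(133.5) − 2(59.49) = 351.5
  Q: 0 + 2(133.5) = 267
  U: 0 + 1(59.49) = 59.49
  R: 0 + 2(59.49) = 119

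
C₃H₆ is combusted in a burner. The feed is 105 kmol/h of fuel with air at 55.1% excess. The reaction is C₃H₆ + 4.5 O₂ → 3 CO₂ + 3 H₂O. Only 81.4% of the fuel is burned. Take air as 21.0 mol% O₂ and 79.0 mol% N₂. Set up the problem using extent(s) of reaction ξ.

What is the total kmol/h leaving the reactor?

Stoichiometric O₂ = 4.5 × 105 = 472.5 kmol/h; O₂ fed = 472.5 × 1.551 = 732.8 kmol/h.
N₂ fed = 732.8 × 79/21 = 2757 kmol/h.
Fuel reacted = 0.814 × 105 → ξ = 85.47 kmol/h.
Outlet (n = n₀ + ν ξ):
  C₃H₆: 105 − 1(85.47) = 19.53
  O₂: 732.8 − 4.5(85.47) = 348.2
  N₂: 2757 (inert)
  CO₂: 0 + 3(85.47) = 256.4
  H₂O: 0 + 3(85.47) = 256.4
Total out = 19.53 + 348.2 + 2757 + 256.4 + 256.4 = 3637 kmol/h.

3640 kmol/h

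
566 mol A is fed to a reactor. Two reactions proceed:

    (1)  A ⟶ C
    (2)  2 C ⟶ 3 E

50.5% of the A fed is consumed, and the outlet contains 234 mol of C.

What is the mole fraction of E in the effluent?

Conversion of A: A consumed = 1ξ₁ = 0.505 × 566 → ξ₁ = 285.8 mol.
C balance: n_C = 0 + 1ξ₁ − 2ξ₂ = 234 → ξ₂ = (1·285.8 − 234)/2 = 25.91 mol.
Outlet amounts (n = n₀ + Σ ν·ξ):
  A: 566 − 1(285.8) = 280.2
  C: 0 + 1(285.8) − 2(25.91) = 234
  E: 0 + 3(25.91) = 77.74
Total out = 591.9 mol; y_E = 77.74 / 591.9 = 0.1313.

0.131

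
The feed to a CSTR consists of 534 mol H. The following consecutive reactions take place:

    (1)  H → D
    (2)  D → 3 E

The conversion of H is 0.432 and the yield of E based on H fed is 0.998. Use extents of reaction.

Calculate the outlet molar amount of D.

Conversion of H: H consumed = 1ξ₁ = 0.432 × 534 → ξ₁ = 230.7 mol.
Yield of E: 3ξ₂ / 534 = 0.998 → ξ₂ = 177.6 mol.
Outlet amounts (n = n₀ + Σ ν·ξ):
  H: 534 − 1(230.7) = 303.3
  D: 0 + 1(230.7) − 1(177.6) = 53.04
  E: 0 + 3(177.6) = 532.9

53 mol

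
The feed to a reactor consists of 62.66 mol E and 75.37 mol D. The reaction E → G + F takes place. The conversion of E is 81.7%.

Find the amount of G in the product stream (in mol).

51.2 mol

E reacted = 0.817 × 62.66 = 51.19 mol; ν_E = −1, so ξ = 51.19/1 = 51.19 mol.
Outlet amounts (n = n₀ + ν ξ):
  E: 62.66 − 1(51.19) = 11.47
  G: 0 + 1(51.19) = 51.19
  F: 0 + 1(51.19) = 51.19
  D: 75.37 (inert)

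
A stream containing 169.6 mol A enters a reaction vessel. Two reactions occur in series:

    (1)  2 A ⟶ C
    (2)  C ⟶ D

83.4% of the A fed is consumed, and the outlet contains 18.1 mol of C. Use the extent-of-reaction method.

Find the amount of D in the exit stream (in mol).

52.6 mol

Conversion of A: A consumed = 2ξ₁ = 0.834 × 169.6 → ξ₁ = 70.72 mol.
C balance: n_C = 0 + 1ξ₁ − 1ξ₂ = 18.1 → ξ₂ = (1·70.72 − 18.1)/1 = 52.62 mol.
Outlet amounts (n = n₀ + Σ ν·ξ):
  A: 169.6 − 2(70.72) = 28.15
  C: 0 + 1(70.72) − 1(52.62) = 18.1
  D: 0 + 1(52.62) = 52.62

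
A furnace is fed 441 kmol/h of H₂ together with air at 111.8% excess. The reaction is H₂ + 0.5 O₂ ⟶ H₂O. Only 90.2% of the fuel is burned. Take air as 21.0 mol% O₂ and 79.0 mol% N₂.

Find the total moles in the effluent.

2470 kmol/h

Stoichiometric O₂ = 0.5 × 441 = 220.5 kmol/h; O₂ fed = 220.5 × 2.118 = 467 kmol/h.
N₂ fed = 467 × 79/21 = 1757 kmol/h.
Fuel reacted = 0.902 × 441 → ξ = 397.8 kmol/h.
Outlet (n = n₀ + ν ξ):
  H₂: 441 − 1(397.8) = 43.22
  O₂: 467 − 0.5(397.8) = 268.1
  N₂: 1757 (inert)
  H₂O: 0 + 1(397.8) = 397.8
Total out = 43.22 + 268.1 + 1757 + 397.8 = 2466 kmol/h.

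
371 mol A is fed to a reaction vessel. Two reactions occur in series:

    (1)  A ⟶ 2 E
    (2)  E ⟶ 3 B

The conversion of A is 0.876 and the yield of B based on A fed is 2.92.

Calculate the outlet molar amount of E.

289 mol

Conversion of A: A consumed = 1ξ₁ = 0.876 × 371 → ξ₁ = 325 mol.
Yield of B: 3ξ₂ / 371 = 2.92 → ξ₂ = 361.1 mol.
Outlet amounts (n = n₀ + Σ ν·ξ):
  A: 371 − 1(325) = 46
  E: 0 + 2(325) − 1(361.1) = 288.9
  B: 0 + 3(361.1) = 1083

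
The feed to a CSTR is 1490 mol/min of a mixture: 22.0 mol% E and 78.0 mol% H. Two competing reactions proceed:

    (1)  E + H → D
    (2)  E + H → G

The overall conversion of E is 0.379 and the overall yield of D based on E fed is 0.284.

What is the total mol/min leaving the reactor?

Yield of D: 1ξ₁ / 327.8 = 0.284 → ξ₁ = 93.1 mol/min.
Conversion of E: 1ξ₁ + 1ξ₂ = 0.379 × 327.8 = 124.2 → ξ₂ = 31.14 mol/min.
Outlet amounts (n = n₀ + Σ ν·ξ):
  E: 327.8 − 1(93.1) − 1(31.14) = 203.6
  H: 1162 − 1(93.1) − 1(31.14) = 1038
  D: 0 + 1(93.1) = 93.1
  G: 0 + 1(31.14) = 31.14
Total out = 203.6 + 1038 + 93.1 + 31.14 = 1366 mol/min.

1370 mol/min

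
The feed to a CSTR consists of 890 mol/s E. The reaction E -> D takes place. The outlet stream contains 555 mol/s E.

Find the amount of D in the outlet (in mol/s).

For E: n = n₀ − 1ξ → 555 = 890 − 1ξ, giving ξ = 335 mol/s.
Outlet amounts (n = n₀ + ν ξ):
  E: 890 − 1(335) = 555
  D: 0 + 1(335) = 335

335 mol/s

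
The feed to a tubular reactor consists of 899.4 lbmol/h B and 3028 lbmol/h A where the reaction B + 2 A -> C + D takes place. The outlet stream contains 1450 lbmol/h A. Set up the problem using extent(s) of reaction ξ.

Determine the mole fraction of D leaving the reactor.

For A: n = n₀ − 2ξ → 1450 = 3028 − 2ξ, giving ξ = 789 lbmol/h.
Outlet amounts (n = n₀ + ν ξ):
  B: 899.4 − 1(789) = 110.4
  A: 3028 − 2(789) = 1450
  C: 0 + 1(789) = 789
  D: 0 + 1(789) = 789
Total out = 3138 lbmol/h; y_D = 789 / 3138 = 0.2514.

0.251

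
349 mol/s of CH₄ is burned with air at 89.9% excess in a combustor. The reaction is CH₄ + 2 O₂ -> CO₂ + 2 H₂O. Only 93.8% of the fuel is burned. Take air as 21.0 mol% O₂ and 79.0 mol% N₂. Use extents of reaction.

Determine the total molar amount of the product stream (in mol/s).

6660 mol/s

Stoichiometric O₂ = 2 × 349 = 698 mol/s; O₂ fed = 698 × 1.899 = 1326 mol/s.
N₂ fed = 1326 × 79/21 = 4986 mol/s.
Fuel reacted = 0.938 × 349 → ξ = 327.4 mol/s.
Outlet (n = n₀ + ν ξ):
  CH₄: 349 − 1(327.4) = 21.64
  O₂: 1326 − 2(327.4) = 670.8
  N₂: 4986 (inert)
  CO₂: 0 + 1(327.4) = 327.4
  H₂O: 0 + 2(327.4) = 654.7
Total out = 21.64 + 670.8 + 4986 + 327.4 + 654.7 = 6661 mol/s.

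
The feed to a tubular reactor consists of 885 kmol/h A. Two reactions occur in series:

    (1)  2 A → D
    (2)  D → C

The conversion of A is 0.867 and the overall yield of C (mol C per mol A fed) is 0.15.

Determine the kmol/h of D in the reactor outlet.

Conversion of A: A consumed = 2ξ₁ = 0.867 × 885 → ξ₁ = 383.6 kmol/h.
Yield of C: 1ξ₂ / 885 = 0.15 → ξ₂ = 132.8 kmol/h.
Outlet amounts (n = n₀ + Σ ν·ξ):
  A: 885 − 2(383.6) = 117.7
  D: 0 + 1(383.6) − 1(132.8) = 250.9
  C: 0 + 1(132.8) = 132.8

251 kmol/h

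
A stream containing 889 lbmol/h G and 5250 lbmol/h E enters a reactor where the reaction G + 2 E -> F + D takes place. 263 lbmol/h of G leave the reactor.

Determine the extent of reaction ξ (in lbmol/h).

For G: n = n₀ − 1ξ → 263 = 889 − 1ξ, giving ξ = 626 lbmol/h.
Outlet amounts (n = n₀ + ν ξ):
  G: 889 − 1(626) = 263
  E: 5250 − 2(626) = 3998
  F: 0 + 1(626) = 626
  D: 0 + 1(626) = 626

ξ = 626 lbmol/h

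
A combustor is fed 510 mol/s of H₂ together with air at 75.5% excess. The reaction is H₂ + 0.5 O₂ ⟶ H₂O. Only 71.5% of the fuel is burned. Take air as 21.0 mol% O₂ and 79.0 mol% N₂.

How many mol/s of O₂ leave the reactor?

265 mol/s

Stoichiometric O₂ = 0.5 × 510 = 255 mol/s; O₂ fed = 255 × 1.755 = 447.5 mol/s.
N₂ fed = 447.5 × 79/21 = 1684 mol/s.
Fuel reacted = 0.715 × 510 → ξ = 364.6 mol/s.
Outlet (n = n₀ + ν ξ):
  H₂: 510 − 1(364.6) = 145.4
  O₂: 447.5 − 0.5(364.6) = 265.2
  N₂: 1684 (inert)
  H₂O: 0 + 1(364.6) = 364.6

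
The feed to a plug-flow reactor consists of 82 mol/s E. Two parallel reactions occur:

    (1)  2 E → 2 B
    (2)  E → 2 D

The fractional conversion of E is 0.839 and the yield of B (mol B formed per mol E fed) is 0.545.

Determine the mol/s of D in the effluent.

Yield of B: 2ξ₁ / 82 = 0.545 → ξ₁ = 22.35 mol/s.
Conversion of E: 2ξ₁ + 1ξ₂ = 0.839 × 82 = 68.8 → ξ₂ = 24.11 mol/s.
Outlet amounts (n = n₀ + Σ ν·ξ):
  E: 82 − 2(22.35) − 1(24.11) = 13.2
  B: 0 + 2(22.35) = 44.69
  D: 0 + 2(24.11) = 48.22

48.2 mol/s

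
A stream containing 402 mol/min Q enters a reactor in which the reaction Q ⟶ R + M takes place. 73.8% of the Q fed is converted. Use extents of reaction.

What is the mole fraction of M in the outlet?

Q reacted = 0.738 × 402 = 296.7 mol/min; ν_Q = −1, so ξ = 296.7/1 = 296.7 mol/min.
Outlet amounts (n = n₀ + ν ξ):
  Q: 402 − 1(296.7) = 105.3
  R: 0 + 1(296.7) = 296.7
  M: 0 + 1(296.7) = 296.7
Total out = 698.7 mol/min; y_M = 296.7 / 698.7 = 0.4246.

0.425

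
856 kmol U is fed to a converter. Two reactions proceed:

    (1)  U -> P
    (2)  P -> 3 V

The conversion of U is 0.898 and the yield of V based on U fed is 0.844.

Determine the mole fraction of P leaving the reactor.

0.395

Conversion of U: U consumed = 1ξ₁ = 0.898 × 856 → ξ₁ = 768.7 kmol.
Yield of V: 3ξ₂ / 856 = 0.844 → ξ₂ = 240.8 kmol.
Outlet amounts (n = n₀ + Σ ν·ξ):
  U: 856 − 1(768.7) = 87.31
  P: 0 + 1(768.7) − 1(240.8) = 527.9
  V: 0 + 3(240.8) = 722.5
Total out = 1338 kmol; y_P = 527.9 / 1338 = 0.3946.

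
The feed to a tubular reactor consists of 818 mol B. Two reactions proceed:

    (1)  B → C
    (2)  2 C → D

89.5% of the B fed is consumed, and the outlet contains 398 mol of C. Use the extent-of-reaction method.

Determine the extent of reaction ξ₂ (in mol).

ξ₂ = 167 mol

Conversion of B: B consumed = 1ξ₁ = 0.895 × 818 → ξ₁ = 732.1 mol.
C balance: n_C = 0 + 1ξ₁ − 2ξ₂ = 398 → ξ₂ = (1·732.1 − 398)/2 = 167.1 mol.
Outlet amounts (n = n₀ + Σ ν·ξ):
  B: 818 − 1(732.1) = 85.89
  C: 0 + 1(732.1) − 2(167.1) = 398
  D: 0 + 1(167.1) = 167.1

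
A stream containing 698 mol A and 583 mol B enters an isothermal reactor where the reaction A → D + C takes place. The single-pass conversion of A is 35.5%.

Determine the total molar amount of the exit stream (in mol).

1530 mol

A reacted = 0.355 × 698 = 247.8 mol; ν_A = −1, so ξ = 247.8/1 = 247.8 mol.
Outlet amounts (n = n₀ + ν ξ):
  A: 698 − 1(247.8) = 450.2
  D: 0 + 1(247.8) = 247.8
  C: 0 + 1(247.8) = 247.8
  B: 583 (inert)
Total out = 450.2 + 247.8 + 247.8 + 583 = 1529 mol.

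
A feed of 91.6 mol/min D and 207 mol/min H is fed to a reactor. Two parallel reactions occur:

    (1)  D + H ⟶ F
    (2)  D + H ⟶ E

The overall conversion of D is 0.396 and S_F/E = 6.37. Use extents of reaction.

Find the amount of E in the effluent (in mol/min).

4.92 mol/min

Conversion of D: D consumed = 0.396 × 91.6 = 36.27 mol/min = 1ξ₁ + 1ξ₂.
Selectivity: 1ξ₁ / (1ξ₂) = 6.37 → ξ₁ = 6.37 ξ₂.
Substitute: (1·6.37 + 1) ξ₂ = 36.27 → ξ₂ = 4.922 mol/min, ξ₁ = 31.35 mol/min.
Outlet amounts (n = n₀ + Σ ν·ξ):
  D: 91.6 − 1(31.35) − 1(4.922) = 55.33
  H: 207 − 1(31.35) − 1(4.922) = 170.7
  F: 0 + 1(31.35) = 31.35
  E: 0 + 1(4.922) = 4.922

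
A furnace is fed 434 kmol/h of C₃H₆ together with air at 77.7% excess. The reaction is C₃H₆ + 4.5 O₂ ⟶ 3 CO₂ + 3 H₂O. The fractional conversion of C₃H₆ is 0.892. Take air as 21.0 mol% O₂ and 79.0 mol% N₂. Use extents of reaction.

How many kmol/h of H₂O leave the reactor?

1160 kmol/h

Stoichiometric O₂ = 4.5 × 434 = 1953 kmol/h; O₂ fed = 1953 × 1.777 = 3470 kmol/h.
N₂ fed = 3470 × 79/21 = 13060 kmol/h.
Fuel reacted = 0.892 × 434 → ξ = 387.1 kmol/h.
Outlet (n = n₀ + ν ξ):
  C₃H₆: 434 − 1(387.1) = 46.87
  O₂: 3470 − 4.5(387.1) = 1728
  N₂: 13060 (inert)
  CO₂: 0 + 3(387.1) = 1161
  H₂O: 0 + 3(387.1) = 1161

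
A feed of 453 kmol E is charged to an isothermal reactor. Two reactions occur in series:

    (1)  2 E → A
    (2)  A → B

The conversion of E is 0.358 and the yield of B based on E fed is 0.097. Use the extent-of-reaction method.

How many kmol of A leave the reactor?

Conversion of E: E consumed = 2ξ₁ = 0.358 × 453 → ξ₁ = 81.09 kmol.
Yield of B: 1ξ₂ / 453 = 0.097 → ξ₂ = 43.94 kmol.
Outlet amounts (n = n₀ + Σ ν·ξ):
  E: 453 − 2(81.09) = 290.8
  A: 0 + 1(81.09) − 1(43.94) = 37.15
  B: 0 + 1(43.94) = 43.94

37.1 kmol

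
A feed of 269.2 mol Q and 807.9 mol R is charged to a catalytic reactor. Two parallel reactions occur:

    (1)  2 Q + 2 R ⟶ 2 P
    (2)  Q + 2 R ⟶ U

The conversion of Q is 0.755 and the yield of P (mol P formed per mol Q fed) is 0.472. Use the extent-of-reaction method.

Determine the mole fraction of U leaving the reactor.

0.0955

Yield of P: 2ξ₁ / 269.2 = 0.472 → ξ₁ = 63.53 mol.
Conversion of Q: 2ξ₁ + 1ξ₂ = 0.755 × 269.2 = 203.2 → ξ₂ = 76.18 mol.
Outlet amounts (n = n₀ + Σ ν·ξ):
  Q: 269.2 − 2(63.53) − 1(76.18) = 65.95
  R: 807.9 − 2(63.53) − 2(76.18) = 528.5
  P: 0 + 2(63.53) = 127.1
  U: 0 + 1(76.18) = 76.18
Total out = 797.7 mol; y_U = 76.18 / 797.7 = 0.09551.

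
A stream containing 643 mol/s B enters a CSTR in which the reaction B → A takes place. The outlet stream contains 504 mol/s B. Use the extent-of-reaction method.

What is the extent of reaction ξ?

ξ = 139 mol/s

For B: n = n₀ − 1ξ → 504 = 643 − 1ξ, giving ξ = 139 mol/s.
Outlet amounts (n = n₀ + ν ξ):
  B: 643 − 1(139) = 504
  A: 0 + 1(139) = 139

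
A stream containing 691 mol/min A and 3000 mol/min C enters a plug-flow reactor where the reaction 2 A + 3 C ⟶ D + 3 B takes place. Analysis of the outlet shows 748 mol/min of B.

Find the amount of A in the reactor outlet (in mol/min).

For B: n = n₀ + 3ξ → 748 = 0 + 3ξ, giving ξ = 249.3 mol/min.
Outlet amounts (n = n₀ + ν ξ):
  A: 691 − 2(249.3) = 192.3
  C: 3000 − 3(249.3) = 2252
  D: 0 + 1(249.3) = 249.3
  B: 0 + 3(249.3) = 748

192 mol/min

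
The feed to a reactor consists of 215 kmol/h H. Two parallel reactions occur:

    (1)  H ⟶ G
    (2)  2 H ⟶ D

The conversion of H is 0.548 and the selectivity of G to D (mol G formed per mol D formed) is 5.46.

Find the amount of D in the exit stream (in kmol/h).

15.8 kmol/h

Conversion of H: H consumed = 0.548 × 215 = 117.8 kmol/h = 1ξ₁ + 2ξ₂.
Selectivity: 1ξ₁ / (1ξ₂) = 5.46 → ξ₁ = 5.46 ξ₂.
Substitute: (1·5.46 + 2) ξ₂ = 117.8 → ξ₂ = 15.79 kmol/h, ξ₁ = 86.23 kmol/h.
Outlet amounts (n = n₀ + Σ ν·ξ):
  H: 215 − 1(86.23) − 2(15.79) = 97.18
  G: 0 + 1(86.23) = 86.23
  D: 0 + 1(15.79) = 15.79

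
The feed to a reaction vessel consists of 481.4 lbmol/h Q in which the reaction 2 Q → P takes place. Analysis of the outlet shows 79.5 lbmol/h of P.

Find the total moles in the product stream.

402 lbmol/h

For P: n = n₀ + 1ξ → 79.5 = 0 + 1ξ, giving ξ = 79.5 lbmol/h.
Outlet amounts (n = n₀ + ν ξ):
  Q: 481.4 − 2(79.5) = 322.4
  P: 0 + 1(79.5) = 79.5
Total out = 322.4 + 79.5 = 401.9 lbmol/h.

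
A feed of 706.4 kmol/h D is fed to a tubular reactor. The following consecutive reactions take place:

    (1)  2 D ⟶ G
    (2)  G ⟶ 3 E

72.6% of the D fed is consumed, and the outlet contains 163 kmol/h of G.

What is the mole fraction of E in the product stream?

Conversion of D: D consumed = 2ξ₁ = 0.726 × 706.4 → ξ₁ = 256.4 kmol/h.
G balance: n_G = 0 + 1ξ₁ − 1ξ₂ = 163 → ξ₂ = (1·256.4 − 163)/1 = 93.42 kmol/h.
Outlet amounts (n = n₀ + Σ ν·ξ):
  D: 706.4 − 2(256.4) = 193.6
  G: 0 + 1(256.4) − 1(93.42) = 163
  E: 0 + 3(93.42) = 280.3
Total out = 636.8 kmol/h; y_E = 280.3 / 636.8 = 0.4401.

0.44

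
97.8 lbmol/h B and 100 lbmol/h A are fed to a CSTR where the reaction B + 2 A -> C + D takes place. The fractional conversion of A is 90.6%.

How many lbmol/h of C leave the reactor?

A reacted = 0.906 × 100 = 90.6 lbmol/h; ν_A = −2, so ξ = 90.6/2 = 45.3 lbmol/h.
Outlet amounts (n = n₀ + ν ξ):
  B: 97.8 − 1(45.3) = 52.5
  A: 100 − 2(45.3) = 9.4
  C: 0 + 1(45.3) = 45.3
  D: 0 + 1(45.3) = 45.3

45.3 lbmol/h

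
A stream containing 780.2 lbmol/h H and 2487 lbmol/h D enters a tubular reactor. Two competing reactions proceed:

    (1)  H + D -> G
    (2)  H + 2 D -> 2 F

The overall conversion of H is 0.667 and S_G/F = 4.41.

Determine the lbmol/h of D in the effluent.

Conversion of H: H consumed = 0.667 × 780.2 = 520.4 lbmol/h = 1ξ₁ + 1ξ₂.
Selectivity: 1ξ₁ / (2ξ₂) = 4.41 → ξ₁ = 8.82 ξ₂.
Substitute: (1·8.82 + 1) ξ₂ = 520.4 → ξ₂ = 52.99 lbmol/h, ξ₁ = 467.4 lbmol/h.
Outlet amounts (n = n₀ + Σ ν·ξ):
  H: 780.2 − 1(467.4) − 1(52.99) = 259.8
  D: 2487 − 1(467.4) − 2(52.99) = 1914
  G: 0 + 1(467.4) = 467.4
  F: 0 + 2(52.99) = 106

1910 lbmol/h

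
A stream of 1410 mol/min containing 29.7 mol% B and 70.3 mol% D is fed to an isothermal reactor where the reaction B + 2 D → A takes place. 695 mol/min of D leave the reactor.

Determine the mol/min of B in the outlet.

271 mol/min

For D: n = n₀ − 2ξ → 695 = 991.2 − 2ξ, giving ξ = 148.1 mol/min.
Outlet amounts (n = n₀ + ν ξ):
  B: 418.8 − 1(148.1) = 270.7
  D: 991.2 − 2(148.1) = 695
  A: 0 + 1(148.1) = 148.1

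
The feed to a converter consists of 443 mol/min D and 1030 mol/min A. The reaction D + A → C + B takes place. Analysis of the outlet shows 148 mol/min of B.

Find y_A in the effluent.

For B: n = n₀ + 1ξ → 148 = 0 + 1ξ, giving ξ = 148 mol/min.
Outlet amounts (n = n₀ + ν ξ):
  D: 443 − 1(148) = 295
  A: 1030 − 1(148) = 882
  C: 0 + 1(148) = 148
  B: 0 + 1(148) = 148
Total out = 1473 mol/min; y_A = 882 / 1473 = 0.5988.

0.599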